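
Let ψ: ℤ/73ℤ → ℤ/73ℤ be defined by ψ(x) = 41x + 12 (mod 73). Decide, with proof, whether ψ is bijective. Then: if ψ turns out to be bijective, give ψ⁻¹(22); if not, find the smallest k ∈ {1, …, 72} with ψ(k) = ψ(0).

Suppose ψ(u) = ψ(v) in ℤ/73ℤ. Then 41u + 12 ≡ 41v + 12 (mod 73), hence 41(u − v) ≡ 0 (mod 73).
Since gcd(41, 73) = 1, 41 is invertible modulo 73, thus u − v ≡ 0 (mod 73), i.e. u = v.
We now compute 41⁻¹ mod 73 explicitly. Euclid's algorithm: 73 = 1·41 + 32, 41 = 1·32 + 9, 32 = 3·9 + 5, 9 = 1·5 + 4, 5 = 1·4 + 1; back-substituting gives 1 = 57·41 − 32·73, so 41⁻¹ ≡ 57 (mod 73).
For any y ∈ ℤ/73ℤ, x = 57(y − 12) mod 73 satisfies ψ(x) = 41·57(y − 12) + 12 ≡ y (since 41·57 ≡ 1 mod 73). So every y has a preimage.
Hence ψ is bijective.
Since ψ is bijective, we compute ψ⁻¹(22): solve 41x + 12 ≡ 22 (mod 73), i.e. 41x ≡ 10 (mod 73).
Multiplying by 41⁻¹ = 57 gives x ≡ 57·10 = 570 = 7·73 + 59 ≡ 59 (mod 73).
Check: ψ(59) = 41·59 + 12 = 2431 = 33·73 + 22 ≡ 22 (mod 73).

59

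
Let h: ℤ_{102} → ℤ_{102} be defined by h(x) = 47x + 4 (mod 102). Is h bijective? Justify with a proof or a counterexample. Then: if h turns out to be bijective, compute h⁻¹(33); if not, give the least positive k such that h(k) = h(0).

If h(u) = h(v), then 47u ≡ 47v (mod 102). Because gcd(47, 102) = 1, we may cancel 47 to get u ≡ v (mod 102).
We now compute 47⁻¹ mod 102 explicitly. Euclid's algorithm: 102 = 2·47 + 8, 47 = 5·8 + 7, 8 = 1·7 + 1; back-substituting gives 1 = 89·47 − 41·102, so 47⁻¹ ≡ 89 (mod 102).
Then y ↦ 89(y − 4) is a two-sided inverse to h, so every y ∈ ℤ_{102} has a preimage.
Hence h is bijective.
Since h is bijective, we compute h⁻¹(33): solve 47x + 4 ≡ 33 (mod 102), i.e. 47x ≡ 29 (mod 102).
Multiplying by 47⁻¹ = 89 gives x ≡ 89·29 = 2581 = 25·102 + 31 ≡ 31 (mod 102).
Check: h(31) = 47·31 + 4 = 1461 = 14·102 + 33 ≡ 33 (mod 102).

31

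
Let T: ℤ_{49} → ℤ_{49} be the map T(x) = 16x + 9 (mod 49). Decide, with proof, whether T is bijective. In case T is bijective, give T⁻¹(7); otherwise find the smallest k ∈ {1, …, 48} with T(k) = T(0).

Recall: T is injective when T(s) = T(t) forces s = t.
Suppose T(s) = T(t) in ℤ_{49}. Then 16s + 9 ≡ 16t + 9 (mod 49), so 16(s − t) ≡ 0 (mod 49).
Since gcd(16, 49) = 1, 16 is invertible modulo 49, therefore s − t ≡ 0 (mod 49), i.e. s = t.
We now compute 16⁻¹ mod 49 explicitly. Euclid's algorithm: 49 = 3·16 + 1; back-substituting gives 1 = 46·16 − 15·49, so 16⁻¹ ≡ 46 (mod 49).
For any y ∈ ℤ_{49}, x = 46(y − 9) mod 49 satisfies T(x) = 16·46(y − 9) + 9 ≡ y (since 16·46 ≡ 1 mod 49). So every y has a preimage.
Hence T is bijective.
Since T is bijective, we find T⁻¹(7): we need 16x ≡ 7 − 9 ≡ 47 (mod 49). Using 16⁻¹ = 46: x ≡ 46·47 = 2162 = 44·49 + 6, so x = 6.
Check: T(6) = 16·6 + 9 = 105 = 2·49 + 7 ≡ 7 (mod 49).

6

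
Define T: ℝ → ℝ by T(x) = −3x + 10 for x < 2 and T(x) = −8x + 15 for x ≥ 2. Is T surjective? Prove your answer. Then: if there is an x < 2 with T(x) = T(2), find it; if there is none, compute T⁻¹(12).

Both pieces are strictly decreasing (slopes −3 and −8), so each is injective on its own interval.
The left piece maps (−∞, 2) onto (4, ∞); the right piece maps [2, ∞) onto (−∞, −1].
The union (4, ∞) ∪ (−∞, −1] omits the interval between 4 and −1; in particular 4 has no preimage. So T is not surjective.
Because the two images are disjoint, no x < 2 has T(x) = T(2), so we compute T⁻¹(12): 12 lies in (4, ∞), so solve −3x + 10 = 12: x = (12 − 10)/(−3) = −2/3.

-2/3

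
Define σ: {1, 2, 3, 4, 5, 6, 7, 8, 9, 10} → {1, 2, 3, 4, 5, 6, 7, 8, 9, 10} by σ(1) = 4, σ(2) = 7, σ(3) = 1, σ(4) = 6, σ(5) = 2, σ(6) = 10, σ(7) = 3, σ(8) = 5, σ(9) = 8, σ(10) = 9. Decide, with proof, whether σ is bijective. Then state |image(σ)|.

10

The values 4, 7, 1, 6, 2, 10, 3, 5, 8, 9 are a permutation of {1, 2, 3, 4, 5, 6, 7, 8, 9, 10}: each element appears exactly once.
So σ is injective and surjective, hence bijective.
The image of σ is {1, 2, 3, 4, 5, 6, 7, 8, 9, 10}, which has 10 elements.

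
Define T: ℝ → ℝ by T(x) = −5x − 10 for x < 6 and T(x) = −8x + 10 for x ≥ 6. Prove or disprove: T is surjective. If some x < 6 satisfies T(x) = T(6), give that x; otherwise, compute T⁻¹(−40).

28/5

Both pieces are strictly decreasing (slopes −5 and −8), so each is injective on its own interval.
The left piece maps (−∞, 6) onto (−40, ∞); the right piece maps [6, ∞) onto (−∞, −38].
The union (−40, ∞) ∪ (−∞, −38] covers ℝ, so T is surjective.
For the follow-up: the images overlap, so an x < 6 with T(x) = T(6) exists. T(6) = −38; solving −5x − 10 = −38 for x < 6 gives x = (−38 + 10)/(−5) = 28/5.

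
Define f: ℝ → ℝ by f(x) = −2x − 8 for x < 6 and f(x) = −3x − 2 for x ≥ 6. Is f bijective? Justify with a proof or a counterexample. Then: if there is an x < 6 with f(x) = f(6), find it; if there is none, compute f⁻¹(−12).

2

Both pieces are strictly decreasing (slopes −2 and −3), so each is injective on its own interval.
The left piece maps (−∞, 6) onto (−20, ∞); the right piece maps [6, ∞) onto (−∞, −20].
Since −20 = −20, the images partition ℝ: f is injective and surjective, hence bijective.
Because the two images are disjoint, no x < 6 has f(x) = f(6), so we compute f⁻¹(−12): −12 lies in (−20, ∞), so solve −2x − 8 = −12: x = (−12 + 8)/(−2) = 2.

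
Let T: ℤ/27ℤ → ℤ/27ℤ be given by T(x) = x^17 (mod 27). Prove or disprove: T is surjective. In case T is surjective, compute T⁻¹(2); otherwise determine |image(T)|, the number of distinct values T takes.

19

T(0) = 0^17 = 0.
T(3): Repeated squaring mod 27: 3^1 ≡ 3, 3^2 ≡ 3² = 9, 3^4 ≡ 9² = 81 ≡ 0, 3^8 ≡ 0² = 0, 3^16 ≡ 0² = 0. Since 17 = 16 + 1, 3^17 ≡ 0·3: 0·3 = 0. So 3^17 ≡ 0 (mod 27).
So T(0) = T(3) = 0 while 0 ≠ 3, thus T is not injective.
A non-injective map from the 27-element set ℤ/27ℤ to itself takes at most 26 distinct values, so it cannot be surjective. Hence T is not surjective.
Since T is not surjective, we determine |image(T)|. Computing x^17 mod 27 for each x (by repeated squaring, reducing mod 27 at every step), the values T(0), T(1), …, T(26) are: 0, 1, 14, 0, 7, 11, 0, 4, 17, 0, 19, 5, 0, 25, 2, 0, 22, 8, 0, 10, 23, 0, 16, 20, 0, 13, 26.
The distinct values are {0, 1, 2, 4, 5, 7, 8, 10, 11, 13, 14, 16, 17, 19, 20, 22, 23, 25, 26}; there are 19 of them.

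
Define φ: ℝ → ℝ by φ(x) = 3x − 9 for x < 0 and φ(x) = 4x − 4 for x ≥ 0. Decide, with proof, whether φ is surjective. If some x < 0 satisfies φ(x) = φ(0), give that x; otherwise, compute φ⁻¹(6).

Both pieces are strictly increasing (slopes 3 and 4), so each is injective on its own interval.
The left piece maps (−∞, 0) onto (−∞, −9); the right piece maps [0, ∞) onto [−4, ∞).
The union (−∞, −9) ∪ [−4, ∞) omits the interval between −9 and −4; in particular −9 has no preimage. So φ is not surjective.
Because the two images are disjoint, no x < 0 has φ(x) = φ(0), so we compute φ⁻¹(6): 6 lies in [−4, ∞), so solve 4x − 4 = 6: x = (6 + 4)/4 = 5/2.

5/2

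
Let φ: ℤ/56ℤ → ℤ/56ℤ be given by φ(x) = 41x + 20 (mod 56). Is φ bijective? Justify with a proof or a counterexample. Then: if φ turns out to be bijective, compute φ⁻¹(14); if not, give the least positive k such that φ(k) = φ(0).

Suppose φ(a) = φ(b) in ℤ/56ℤ. Then 41a + 20 ≡ 41b + 20 (mod 56), hence 41(a − b) ≡ 0 (mod 56).
Since gcd(41, 56) = 1, 41 is invertible modulo 56, so a − b ≡ 0 (mod 56), i.e. a = b.
We now compute 41⁻¹ mod 56 explicitly. Euclid's algorithm: 56 = 1·41 + 15, 41 = 2·15 + 11, 15 = 1·11 + 4, 11 = 2·4 + 3, 4 = 1·3 + 1; back-substituting gives 1 = 41·41 − 30·56, so 41⁻¹ ≡ 41 (mod 56).
Then y ↦ 41(y − 20) is a two-sided inverse to φ, so every y ∈ ℤ/56ℤ has a preimage.
So φ is bijective.
Since φ is bijective, we compute φ⁻¹(14): solve 41x + 20 ≡ 14 (mod 56), i.e. 41x ≡ 50 (mod 56).
Multiplying by 41⁻¹ = 41 gives x ≡ 41·50 = 2050 = 36·56 + 34 ≡ 34 (mod 56).
Check: φ(34) = 41·34 + 20 = 1414 = 25·56 + 14 ≡ 14 (mod 56).

34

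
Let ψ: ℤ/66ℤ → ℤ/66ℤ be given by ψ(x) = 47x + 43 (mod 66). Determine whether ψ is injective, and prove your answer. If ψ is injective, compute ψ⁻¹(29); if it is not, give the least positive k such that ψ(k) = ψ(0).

Recall that ψ is injective if ψ(x_1) = ψ(x_2) implies x_1 = x_2.
If ψ(x_1) = ψ(x_2), then 47x_1 ≡ 47x_2 (mod 66). Because gcd(47, 66) = 1, we may cancel 47 to get x_1 ≡ x_2 (mod 66).
Thus ψ is injective.
We now compute 47⁻¹ mod 66 explicitly. Euclid's algorithm: 66 = 1·47 + 19, 47 = 2·19 + 9, 19 = 2·9 + 1; back-substituting gives 1 = 59·47 − 42·66, so 47⁻¹ ≡ 59 (mod 66).
Since ψ is injective, we find ψ⁻¹(29): we need 47x ≡ 29 − 43 ≡ 52 (mod 66). Using 47⁻¹ = 59: x ≡ 59·52 = 3068 = 46·66 + 32, so x = 32.
Check: ψ(32) = 47·32 + 43 = 1547 = 23·66 + 29 ≡ 29 (mod 66).

32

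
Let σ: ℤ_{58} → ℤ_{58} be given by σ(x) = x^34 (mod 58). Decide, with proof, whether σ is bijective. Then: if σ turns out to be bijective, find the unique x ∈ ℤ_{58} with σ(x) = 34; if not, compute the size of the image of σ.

30

σ(28): Repeated squaring mod 58: 28^1 ≡ 28, 28^2 ≡ 28² = 784 ≡ 30, 28^4 ≡ 30² = 900 ≡ 30, 28^8 ≡ 30² = 900 ≡ 30, 28^16 ≡ 30² = 900 ≡ 30, 28^32 ≡ 30² = 900 ≡ 30. Since 34 = 32 + 2, 28^34 ≡ 30·30: 30·30 = 900 ≡ 30. So 28^34 ≡ 30 (mod 58).
σ(30): Repeated squaring mod 58: 30^1 ≡ 30, 30^2 ≡ 30² = 900 ≡ 30, 30^4 ≡ 30² = 900 ≡ 30, 30^8 ≡ 30² = 900 ≡ 30, 30^16 ≡ 30² = 900 ≡ 30, 30^32 ≡ 30² = 900 ≡ 30. Since 34 = 32 + 2, 30^34 ≡ 30·30: 30·30 = 900 ≡ 30. So 30^34 ≡ 30 (mod 58).
So σ(28) = σ(30) = 30 while 28 ≠ 30, thus σ is not injective, hence not bijective.
Since σ is not bijective, we determine |image(σ)|. Computing x^34 mod 58 for each x (by repeated squaring, reducing mod 58 at every step), the values σ(0), σ(1), …, σ(57) are: 0, 1, 6, 33, 36, 23, 24, 25, 42, 45, 22, 9, 28, 49, 34, 5, 20, 57, 38, 51, 16, 13, 54, 53, 52, 7, 4, 35, 30, 29, 30, 35, 4, 7, 52, 53, 54, 13, 16, 51, 38, 57, 20, 5, 34, 49, 28, 9, 22, 45, 42, 25, 24, 23, 36, 33, 6, 1.
The distinct values are {0, 1, 4, 5, 6, 7, 9, 13, 16, 20, 22, 23, 24, 25, 28, 29, 30, 33, 34, 35, 36, 38, 42, 45, 49, 51, 52, 53, 54, 57}; there are 30 of them.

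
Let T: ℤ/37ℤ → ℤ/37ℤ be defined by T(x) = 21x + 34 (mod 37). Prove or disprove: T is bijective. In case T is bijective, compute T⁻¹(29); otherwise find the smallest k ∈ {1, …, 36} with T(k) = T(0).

35

By definition, T is injective if T(a) = T(b) implies a = b.
Suppose T(a) = T(b) in ℤ/37ℤ. Then 21a + 34 ≡ 21b + 34 (mod 37), therefore 21(a − b) ≡ 0 (mod 37).
Since gcd(21, 37) = 1, 21 is invertible modulo 37, therefore a − b ≡ 0 (mod 37), i.e. a = b.
We now compute 21⁻¹ mod 37 explicitly. Euclid's algorithm: 37 = 1·21 + 16, 21 = 1·16 + 5, 16 = 3·5 + 1; back-substituting gives 1 = 30·21 − 17·37, so 21⁻¹ ≡ 30 (mod 37).
Then y ↦ 30(y − 34) is a two-sided inverse to T, so every y ∈ ℤ/37ℤ has a preimage.
Hence T is bijective.
Since T is bijective, we compute T⁻¹(29): solve 21x + 34 ≡ 29 (mod 37), i.e. 21x ≡ 32 (mod 37).
Multiplying by 21⁻¹ = 30 gives x ≡ 30·32 = 960 = 25·37 + 35 ≡ 35 (mod 37).
Check: T(35) = 21·35 + 34 = 769 = 20·37 + 29 ≡ 29 (mod 37).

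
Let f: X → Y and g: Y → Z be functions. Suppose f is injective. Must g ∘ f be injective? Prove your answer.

not injective

No. Take X = Y = Z = {1, 2}, f = identity (injective), and g(x) = 1 for every x.
Then (g ∘ f)(1) = 1 = (g ∘ f)(2) with 1 ≠ 2, so g ∘ f is not injective.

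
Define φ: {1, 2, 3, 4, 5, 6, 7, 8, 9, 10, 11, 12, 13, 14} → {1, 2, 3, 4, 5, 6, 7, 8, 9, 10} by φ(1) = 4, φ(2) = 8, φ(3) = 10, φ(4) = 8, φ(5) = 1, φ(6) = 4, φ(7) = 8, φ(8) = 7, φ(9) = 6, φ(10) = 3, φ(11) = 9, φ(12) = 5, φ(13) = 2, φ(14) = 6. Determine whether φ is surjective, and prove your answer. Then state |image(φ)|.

10

Every element of the codomain has a preimage: 1 = φ(5), 2 = φ(13), 3 = φ(10), 4 = φ(1), 5 = φ(12), 6 = φ(9), 7 = φ(8), 8 = φ(2), 9 = φ(11), 10 = φ(3).
Therefore φ is surjective.
The image of φ is {1, 2, 3, 4, 5, 6, 7, 8, 9, 10}, which has 10 elements.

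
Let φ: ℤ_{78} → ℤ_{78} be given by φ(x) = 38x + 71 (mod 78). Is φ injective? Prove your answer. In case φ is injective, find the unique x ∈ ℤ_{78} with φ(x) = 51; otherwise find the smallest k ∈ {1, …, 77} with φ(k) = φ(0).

We have gcd(38, 78) = 2 > 1. Taking u = 0 and v = 39: φ(0) = 71 and φ(39) = 38·39 + 71 = 1553 ≡ 71 (mod 78).
So φ(0) = φ(39) while 0 ≠ 39, so φ is not injective.
Since φ is not injective, we find the least positive k with φ(k) = φ(0): this means 38k ≡ 0 (mod 78), i.e. 78 ∣ 38k. Since gcd(38, 78) = 2, dividing through by 2 this holds exactly when 39 ∣ 19k, and as gcd(19, 39) = 1, exactly when 39 ∣ k.
The smallest positive such k is 39.

39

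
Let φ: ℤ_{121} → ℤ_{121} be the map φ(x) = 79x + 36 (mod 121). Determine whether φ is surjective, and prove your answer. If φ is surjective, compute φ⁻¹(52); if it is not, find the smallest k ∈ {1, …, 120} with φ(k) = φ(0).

63

Since gcd(79, 121) = 1, 79 is invertible modulo 121. Euclid's algorithm: 121 = 1·79 + 42, 79 = 1·42 + 37, 42 = 1·37 + 5, 37 = 7·5 + 2, 5 = 2·2 + 1; back-substituting gives 1 = 72·79 − 47·121, so 79⁻¹ ≡ 72 (mod 121).
For any y ∈ ℤ_{121}, x = 72(y − 36) mod 121 satisfies φ(x) = 79·72(y − 36) + 36 ≡ y (since 79·72 ≡ 1 mod 121). So every y has a preimage.
Therefore φ is surjective.
Since φ is surjective, we find φ⁻¹(52): we need 79x ≡ 52 − 36 ≡ 16 (mod 121). Using 79⁻¹ = 72: x ≡ 72·16 = 1152 = 9·121 + 63, so x = 63.
Check: φ(63) = 79·63 + 36 = 5013 = 41·121 + 52 ≡ 52 (mod 121).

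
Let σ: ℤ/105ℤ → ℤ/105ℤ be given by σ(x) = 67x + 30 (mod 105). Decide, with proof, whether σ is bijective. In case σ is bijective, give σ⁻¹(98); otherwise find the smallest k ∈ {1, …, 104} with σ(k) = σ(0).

Suppose σ(u) = σ(v) in ℤ/105ℤ. Then 67u + 30 ≡ 67v + 30 (mod 105), hence 67(u − v) ≡ 0 (mod 105).
Since gcd(67, 105) = 1, 67 is invertible modulo 105, therefore u − v ≡ 0 (mod 105), i.e. u = v.
We now compute 67⁻¹ mod 105 explicitly. Euclid's algorithm: 105 = 1·67 + 38, 67 = 1·38 + 29, 38 = 1·29 + 9, 29 = 3·9 + 2, 9 = 4·2 + 1; back-substituting gives 1 = 58·67 − 37·105, so 67⁻¹ ≡ 58 (mod 105).
Then y ↦ 58(y − 30) is a two-sided inverse to σ, so every y ∈ ℤ/105ℤ has a preimage.
So σ is bijective.
Since σ is bijective, we compute σ⁻¹(98): solve 67x + 30 ≡ 98 (mod 105), i.e. 67x ≡ 68 (mod 105).
Multiplying by 67⁻¹ = 58 gives x ≡ 58·68 = 3944 = 37·105 + 59 ≡ 59 (mod 105).
Check: σ(59) = 67·59 + 30 = 3983 = 37·105 + 98 ≡ 98 (mod 105).

59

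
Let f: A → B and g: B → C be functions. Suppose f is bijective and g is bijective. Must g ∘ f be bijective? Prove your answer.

Injectivity: if g(f(u)) = g(f(v)) then f(u) = f(v) (g injective) so u = v (f injective).
Surjectivity: for c ∈ C pick b with g(b) = c, then a with f(a) = b; then (g ∘ f)(a) = c.
So g ∘ f is bijective.

bijective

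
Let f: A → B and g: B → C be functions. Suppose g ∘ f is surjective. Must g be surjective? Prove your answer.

surjective

Let c ∈ C. Since g ∘ f is surjective, some a ∈ A has g(f(a)) = c. Then b = f(a) ∈ B satisfies g(b) = c. So g is surjective.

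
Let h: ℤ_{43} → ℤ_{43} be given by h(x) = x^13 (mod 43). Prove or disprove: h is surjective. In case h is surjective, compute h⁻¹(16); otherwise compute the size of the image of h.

35

Since 43 is prime, the nonzero elements of ℤ_{43} form a cyclic group of order 42.
As gcd(13, 42) = 1, raising to the 13th power is a bijection on this group: if s^13 ≡ t^13 then (st^{−1})^13 = 1, and the only element of order dividing gcd(13, 42) = 1 is 1, so s = t.
With h(0) = 0 this makes h injective on all of ℤ_{43}, hence bijective (finite equal-size domain and codomain). In particular h is surjective.
Since h is surjective, we find the preimage of 16. The inverse of x ↦ x^13 on (ℤ_{43})^× is x ↦ x^13, because 13·13 = 169 = 4·42 + 1 ≡ 1 (mod 42) and x^{42} = 1 for x ≠ 0 (Fermat). So h⁻¹(16) = 16^13 mod 43.
Repeated squaring mod 43: 16^1 ≡ 16, 16^2 ≡ 16² = 256 ≡ 41, 16^4 ≡ 41² = 1681 ≡ 4, 16^8 ≡ 4² = 16. Since 13 = 8 + 4 + 1, 16^13 ≡ 16·4·16: 16·4 = 64 ≡ 21, then 21·16 = 336 ≡ 35. So 16^13 ≡ 35 (mod 43).
Hence h⁻¹(16) = 35.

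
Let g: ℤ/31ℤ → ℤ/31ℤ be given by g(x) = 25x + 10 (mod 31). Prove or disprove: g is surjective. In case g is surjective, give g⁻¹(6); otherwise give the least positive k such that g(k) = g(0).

11

Since gcd(25, 31) = 1, 25 is invertible modulo 31. Euclid's algorithm: 31 = 1·25 + 6, 25 = 4·6 + 1; back-substituting gives 1 = 5·25 − 4·31, so 25⁻¹ ≡ 5 (mod 31).
For any y ∈ ℤ/31ℤ, x = 5(y − 10) mod 31 satisfies g(x) = 25·5(y − 10) + 10 ≡ y (since 25·5 ≡ 1 mod 31). So every y has a preimage.
So g is surjective.
Since g is surjective, we find g⁻¹(6): we need 25x ≡ 6 − 10 ≡ 27 (mod 31). Using 25⁻¹ = 5: x ≡ 5·27 = 135 = 4·31 + 11, so x = 11.
Check: g(11) = 25·11 + 10 = 285 = 9·31 + 6 ≡ 6 (mod 31).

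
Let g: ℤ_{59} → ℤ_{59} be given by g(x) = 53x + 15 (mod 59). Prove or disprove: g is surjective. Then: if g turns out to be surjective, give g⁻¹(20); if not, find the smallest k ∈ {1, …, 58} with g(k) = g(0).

By definition, g is surjective if every y in the codomain equals g(x) for some x in the domain.
Since gcd(53, 59) = 1, 53 is invertible modulo 59. Euclid's algorithm: 59 = 1·53 + 6, 53 = 8·6 + 5, 6 = 1·5 + 1; back-substituting gives 1 = 49·53 − 44·59, so 53⁻¹ ≡ 49 (mod 59).
For any y ∈ ℤ_{59}, x = 49(y − 15) mod 59 satisfies g(x) = 53·49(y − 15) + 15 ≡ y (since 53·49 ≡ 1 mod 59). So every y has a preimage.
Thus g is surjective.
Since g is surjective, we find g⁻¹(20): we need 53x ≡ 20 − 15 ≡ 5 (mod 59). Using 53⁻¹ = 49: x ≡ 49·5 = 245 = 4·59 + 9, so x = 9.
Check: g(9) = 53·9 + 15 = 492 = 8·59 + 20 ≡ 20 (mod 59).

9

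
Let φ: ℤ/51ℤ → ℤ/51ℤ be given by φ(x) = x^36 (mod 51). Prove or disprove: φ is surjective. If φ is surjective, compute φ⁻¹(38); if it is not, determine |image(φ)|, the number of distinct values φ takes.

φ(1) = 1^36 = 1.
φ(4): Repeated squaring mod 51: 4^1 ≡ 4, 4^2 ≡ 4² = 16, 4^4 ≡ 16² = 256 ≡ 1, 4^8 ≡ 1² = 1, 4^16 ≡ 1² = 1, 4^32 ≡ 1² = 1. Since 36 = 32 + 4, 4^36 ≡ 1·1: 1·1 = 1. So 4^36 ≡ 1 (mod 51).
So φ(1) = φ(4) = 1 while 1 ≠ 4, therefore φ is not injective.
A non-injective map from the 51-element set ℤ/51ℤ to itself takes at most 50 distinct values, so it cannot be surjective. Hence φ is not surjective.
Since φ is not surjective, we determine |image(φ)|. Computing x^36 mod 51 for each x (by repeated squaring, reducing mod 51 at every step), the values φ(0), φ(1), …, φ(50) are: 0, 1, 16, 30, 1, 13, 21, 4, 16, 33, 4, 4, 30, 1, 13, 33, 1, 34, 18, 16, 13, 18, 13, 4, 21, 16, 16, 21, 4, 13, 18, 13, 16, 18, 34, 1, 33, 13, 1, 30, 4, 4, 33, 16, 4, 21, 13, 1, 30, 16, 1.
The distinct values are {0, 1, 4, 13, 16, 18, 21, 30, 33, 34}; there are 10 of them.

10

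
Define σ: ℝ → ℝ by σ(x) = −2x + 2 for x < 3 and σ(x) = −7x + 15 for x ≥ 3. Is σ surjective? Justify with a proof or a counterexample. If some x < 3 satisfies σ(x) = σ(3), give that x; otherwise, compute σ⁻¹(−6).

Both pieces are strictly decreasing (slopes −2 and −7), so each is injective on its own interval.
The left piece maps (−∞, 3) onto (−4, ∞); the right piece maps [3, ∞) onto (−∞, −6].
The union (−4, ∞) ∪ (−∞, −6] omits the interval between −4 and −6; in particular −4 has no preimage. So σ is not surjective.
Because the two images are disjoint, no x < 3 has σ(x) = σ(3), so we compute σ⁻¹(−6): −6 lies in (−∞, −6], so solve −7x + 15 = −6: x = (−6 − 15)/(−7) = 3.

3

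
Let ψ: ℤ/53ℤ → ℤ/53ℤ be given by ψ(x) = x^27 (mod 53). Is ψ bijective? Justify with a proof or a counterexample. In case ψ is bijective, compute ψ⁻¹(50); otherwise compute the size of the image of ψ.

3

Since 53 is prime, the nonzero elements of ℤ/53ℤ form a cyclic group of order 52.
As gcd(27, 52) = 1, raising to the 27th power is a bijection on this group: if u^27 ≡ v^27 then (uv^{−1})^27 = 1, and the only element of order dividing gcd(27, 52) = 1 is 1, so u = v.
With ψ(0) = 0 this makes ψ injective on all of ℤ/53ℤ, hence bijective (finite equal-size domain and codomain). In particular ψ is bijective.
Since ψ is bijective, we find the preimage of 50. The inverse of x ↦ x^27 on (ℤ/53ℤ)^× is x ↦ x^27, because 27·27 = 729 = 14·52 + 1 ≡ 1 (mod 52) and x^{52} = 1 for x ≠ 0 (Fermat). So ψ⁻¹(50) = 50^27 mod 53.
Repeated squaring mod 53: 50^1 ≡ 50, 50^2 ≡ 50² = 2500 ≡ 9, 50^4 ≡ 9² = 81 ≡ 28, 50^8 ≡ 28² = 784 ≡ 42, 50^16 ≡ 42² = 1764 ≡ 15. Since 27 = 16 + 8 + 2 + 1, 50^27 ≡ 15·42·9·50: 15·42 = 630 ≡ 47, then 47·9 = 423 ≡ 52, then 52·50 = 2600 ≡ 3. So 50^27 ≡ 3 (mod 53).
Hence ψ⁻¹(50) = 3.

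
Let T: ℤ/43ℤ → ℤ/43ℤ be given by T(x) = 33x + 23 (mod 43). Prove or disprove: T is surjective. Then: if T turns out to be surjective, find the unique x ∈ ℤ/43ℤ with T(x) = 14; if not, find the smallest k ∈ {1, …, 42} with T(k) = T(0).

Since gcd(33, 43) = 1, 33 is invertible modulo 43. Euclid's algorithm: 43 = 1·33 + 10, 33 = 3·10 + 3, 10 = 3·3 + 1; back-substituting gives 1 = 30·33 − 23·43, so 33⁻¹ ≡ 30 (mod 43).
Then y ↦ 30(y − 23) is a two-sided inverse to T, so every y ∈ ℤ/43ℤ has a preimage.
Therefore T is surjective.
Since T is surjective, we find T⁻¹(14): we need 33x ≡ 14 − 23 ≡ 34 (mod 43). Using 33⁻¹ = 30: x ≡ 30·34 = 1020 = 23·43 + 31, so x = 31.
Check: T(31) = 33·31 + 23 = 1046 = 24·43 + 14 ≡ 14 (mod 43).

31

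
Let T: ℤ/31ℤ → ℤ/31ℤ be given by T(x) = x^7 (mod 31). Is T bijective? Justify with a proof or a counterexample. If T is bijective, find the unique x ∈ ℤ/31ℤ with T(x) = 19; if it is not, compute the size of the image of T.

14

Since 31 is prime, the nonzero elements of ℤ/31ℤ form a cyclic group of order 30.
As gcd(7, 30) = 1, raising to the 7th power is a bijection on this group: if s^7 ≡ t^7 then (st^{−1})^7 = 1, and the only element of order dividing gcd(7, 30) = 1 is 1, so s = t.
With T(0) = 0 this makes T injective on all of ℤ/31ℤ, hence bijective (finite equal-size domain and codomain). In particular T is bijective.
Since T is bijective, we find the preimage of 19. The inverse of x ↦ x^7 on (ℤ/31ℤ)^× is x ↦ x^13, because 7·13 = 91 = 3·30 + 1 ≡ 1 (mod 30) and x^{30} = 1 for x ≠ 0 (Fermat). So T⁻¹(19) = 19^13 mod 31.
Repeated squaring mod 31: 19^1 ≡ 19, 19^2 ≡ 19² = 361 ≡ 20, 19^4 ≡ 20² = 400 ≡ 28, 19^8 ≡ 28² = 784 ≡ 9. Since 13 = 8 + 4 + 1, 19^13 ≡ 9·28·19: 9·28 = 252 ≡ 4, then 4·19 = 76 ≡ 14. So 19^13 ≡ 14 (mod 31).
Hence T⁻¹(19) = 14.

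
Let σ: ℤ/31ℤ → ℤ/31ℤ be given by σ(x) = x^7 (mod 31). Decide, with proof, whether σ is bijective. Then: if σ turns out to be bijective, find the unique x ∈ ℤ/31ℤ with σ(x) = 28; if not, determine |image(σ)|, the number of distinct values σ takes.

7

Since 31 is prime, the nonzero elements of ℤ/31ℤ form a cyclic group of order 30.
As gcd(7, 30) = 1, raising to the 7th power is a bijection on this group: if u^7 ≡ v^7 then (uv^{−1})^7 = 1, and the only element of order dividing gcd(7, 30) = 1 is 1, so u = v.
With σ(0) = 0 this makes σ injective on all of ℤ/31ℤ, hence bijective (finite equal-size domain and codomain). In particular σ is bijective.
Since σ is bijective, we find the preimage of 28. The inverse of x ↦ x^7 on (ℤ/31ℤ)^× is x ↦ x^13, because 7·13 = 91 = 3·30 + 1 ≡ 1 (mod 30) and x^{30} = 1 for x ≠ 0 (Fermat). So σ⁻¹(28) = 28^13 mod 31.
Repeated squaring mod 31: 28^1 ≡ 28, 28^2 ≡ 28² = 784 ≡ 9, 28^4 ≡ 9² = 81 ≡ 19, 28^8 ≡ 19² = 361 ≡ 20. Since 13 = 8 + 4 + 1, 28^13 ≡ 20·19·28: 20·19 = 380 ≡ 8, then 8·28 = 224 ≡ 7. So 28^13 ≡ 7 (mod 31).
Hence σ⁻¹(28) = 7.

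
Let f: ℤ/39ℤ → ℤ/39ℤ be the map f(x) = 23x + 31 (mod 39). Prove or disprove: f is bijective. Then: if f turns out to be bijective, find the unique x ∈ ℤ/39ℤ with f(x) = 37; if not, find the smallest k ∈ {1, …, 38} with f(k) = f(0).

24

Recall that f is injective if f(a) = f(b) implies a = b.
Suppose f(a) = f(b) in ℤ/39ℤ. Then 23a + 31 ≡ 23b + 31 (mod 39), hence 23(a − b) ≡ 0 (mod 39).
Since gcd(23, 39) = 1, 23 is invertible modulo 39, so a − b ≡ 0 (mod 39), i.e. a = b.
We now compute 23⁻¹ mod 39 explicitly. Euclid's algorithm: 39 = 1·23 + 16, 23 = 1·16 + 7, 16 = 2·7 + 2, 7 = 3·2 + 1; back-substituting gives 1 = 17·23 − 10·39, so 23⁻¹ ≡ 17 (mod 39).
Then y ↦ 17(y − 31) is a two-sided inverse to f, so every y ∈ ℤ/39ℤ has a preimage.
Hence f is bijective.
Since f is bijective, we find f⁻¹(37): we need 23x ≡ 37 − 31 ≡ 6 (mod 39). Using 23⁻¹ = 17: x ≡ 17·6 = 102 = 2·39 + 24, so x = 24.
Check: f(24) = 23·24 + 31 = 583 = 14·39 + 37 ≡ 37 (mod 39).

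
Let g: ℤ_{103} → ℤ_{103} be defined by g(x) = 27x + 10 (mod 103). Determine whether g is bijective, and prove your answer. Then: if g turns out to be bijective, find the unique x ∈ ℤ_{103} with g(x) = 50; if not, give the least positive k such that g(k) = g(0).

32

If g(s) = g(t), then 27s ≡ 27t (mod 103). Because gcd(27, 103) = 1, we may cancel 27 to get s ≡ t (mod 103).
We now compute 27⁻¹ mod 103 explicitly. Euclid's algorithm: 103 = 3·27 + 22, 27 = 1·22 + 5, 22 = 4·5 + 2, 5 = 2·2 + 1; back-substituting gives 1 = 42·27 − 11·103, so 27⁻¹ ≡ 42 (mod 103).
For any y ∈ ℤ_{103}, x = 42(y − 10) mod 103 satisfies g(x) = 27·42(y − 10) + 10 ≡ y (since 27·42 ≡ 1 mod 103). So every y has a preimage.
Therefore g is bijective.
Since g is bijective, we find g⁻¹(50): we need 27x ≡ 50 − 10 ≡ 40 (mod 103). Using 27⁻¹ = 42: x ≡ 42·40 = 1680 = 16·103 + 32, so x = 32.
Check: g(32) = 27·32 + 10 = 874 = 8·103 + 50 ≡ 50 (mod 103).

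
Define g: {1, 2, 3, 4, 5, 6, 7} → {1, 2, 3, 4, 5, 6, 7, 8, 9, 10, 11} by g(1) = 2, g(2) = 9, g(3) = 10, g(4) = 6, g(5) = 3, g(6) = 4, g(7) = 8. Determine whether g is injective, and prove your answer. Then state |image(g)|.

The values g(1), …, g(7) are 2, 9, 10, 6, 3, 4, 8 — all distinct.
So g(s) = g(t) only when s = t, and g is injective.
The image of g is {2, 3, 4, 6, 8, 9, 10}, which has 7 elements.

7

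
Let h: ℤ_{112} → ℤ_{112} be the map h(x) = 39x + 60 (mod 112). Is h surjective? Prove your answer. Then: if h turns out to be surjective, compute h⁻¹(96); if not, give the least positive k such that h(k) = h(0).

Recall: h is surjective if every y in the codomain equals h(x) for some x in the domain.
Since gcd(39, 112) = 1, 39 is invertible modulo 112. Euclid's algorithm: 112 = 2·39 + 34, 39 = 1·34 + 5, 34 = 6·5 + 4, 5 = 1·4 + 1; back-substituting gives 1 = 23·39 − 8·112, so 39⁻¹ ≡ 23 (mod 112).
Then y ↦ 23(y − 60) is a two-sided inverse to h, so every y ∈ ℤ_{112} has a preimage.
Therefore h is surjective.
Since h is surjective, we compute h⁻¹(96): solve 39x + 60 ≡ 96 (mod 112), i.e. 39x ≡ 36 (mod 112).
Multiplying by 39⁻¹ = 23 gives x ≡ 23·36 = 828 = 7·112 + 44 ≡ 44 (mod 112).
Check: h(44) = 39·44 + 60 = 1776 = 15·112 + 96 ≡ 96 (mod 112).

44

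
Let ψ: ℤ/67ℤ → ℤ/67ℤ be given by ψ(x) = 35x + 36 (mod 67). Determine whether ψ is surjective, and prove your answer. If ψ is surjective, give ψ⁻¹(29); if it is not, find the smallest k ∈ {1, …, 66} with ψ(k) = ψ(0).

Since gcd(35, 67) = 1, 35 is invertible modulo 67. Euclid's algorithm: 67 = 1·35 + 32, 35 = 1·32 + 3, 32 = 10·3 + 2, 3 = 1·2 + 1; back-substituting gives 1 = 23·35 − 12·67, so 35⁻¹ ≡ 23 (mod 67).
For any y ∈ ℤ/67ℤ, x = 23(y − 36) mod 67 satisfies ψ(x) = 35·23(y − 36) + 36 ≡ y (since 35·23 ≡ 1 mod 67). So every y has a preimage.
So ψ is surjective.
Since ψ is surjective, we compute ψ⁻¹(29): solve 35x + 36 ≡ 29 (mod 67), i.e. 35x ≡ 60 (mod 67).
Multiplying by 35⁻¹ = 23 gives x ≡ 23·60 = 1380 = 20·67 + 40 ≡ 40 (mod 67).
Check: ψ(40) = 35·40 + 36 = 1436 = 21·67 + 29 ≡ 29 (mod 67).

40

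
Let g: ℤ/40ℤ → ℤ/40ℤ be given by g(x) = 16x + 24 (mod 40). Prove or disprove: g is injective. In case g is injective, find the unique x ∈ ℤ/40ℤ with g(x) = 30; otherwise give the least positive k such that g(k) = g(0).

We have gcd(16, 40) = 8 > 1. Taking s = 0 and t = 5: g(0) = 24 and g(5) = 16·5 + 24 = 104 ≡ 24 (mod 40).
So g(0) = g(5) while 0 ≠ 5, thus g is not injective.
Since g is not injective, we find the least positive k with g(k) = g(0): this means 16k ≡ 0 (mod 40), i.e. 40 ∣ 16k. Since gcd(16, 40) = 8, dividing through by 8 this holds exactly when 5 ∣ 2k, and as gcd(2, 5) = 1, exactly when 5 ∣ k.
The smallest positive such k is 5.

5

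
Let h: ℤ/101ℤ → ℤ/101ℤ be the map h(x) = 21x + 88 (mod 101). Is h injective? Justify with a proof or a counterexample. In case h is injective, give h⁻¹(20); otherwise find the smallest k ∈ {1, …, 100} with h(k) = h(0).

16

Suppose h(u) = h(v) in ℤ/101ℤ. Then 21u + 88 ≡ 21v + 88 (mod 101), hence 21(u − v) ≡ 0 (mod 101).
Since gcd(21, 101) = 1, 21 is invertible modulo 101, so u − v ≡ 0 (mod 101), i.e. u = v.
So h is injective.
We now compute 21⁻¹ mod 101 explicitly. Euclid's algorithm: 101 = 4·21 + 17, 21 = 1·17 + 4, 17 = 4·4 + 1; back-substituting gives 1 = 77·21 − 16·101, so 21⁻¹ ≡ 77 (mod 101).
Since h is injective, we compute h⁻¹(20): solve 21x + 88 ≡ 20 (mod 101), i.e. 21x ≡ 33 (mod 101).
Multiplying by 21⁻¹ = 77 gives x ≡ 77·33 = 2541 = 25·101 + 16 ≡ 16 (mod 101).
Check: h(16) = 21·16 + 88 = 424 = 4·101 + 20 ≡ 20 (mod 101).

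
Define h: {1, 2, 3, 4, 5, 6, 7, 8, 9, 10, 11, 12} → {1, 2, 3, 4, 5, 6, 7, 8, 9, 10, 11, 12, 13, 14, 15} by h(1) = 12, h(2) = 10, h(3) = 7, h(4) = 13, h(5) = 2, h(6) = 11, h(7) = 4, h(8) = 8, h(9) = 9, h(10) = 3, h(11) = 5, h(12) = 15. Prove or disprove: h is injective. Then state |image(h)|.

12

The values h(1), …, h(12) are 12, 10, 7, 13, 2, 11, 4, 8, 9, 3, 5, 15 — all distinct.
So h(u) = h(v) only when u = v, and h is injective.
The image of h is {2, 3, 4, 5, 7, 8, 9, 10, 11, 12, 13, 15}, which has 12 elements.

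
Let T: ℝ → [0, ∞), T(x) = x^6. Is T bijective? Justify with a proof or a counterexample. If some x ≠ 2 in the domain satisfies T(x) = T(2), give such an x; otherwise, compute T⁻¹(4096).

-2

T(2) = 64 = (−2)^6 = T(−2) (since 6 is even), with 2 ≠ −2. So T is not injective, hence not bijective.
For the follow-up, such an x exists: taking x = −2 ∈ ℝ gives T(−2) = 64 = T(2) with −2 ≠ 2.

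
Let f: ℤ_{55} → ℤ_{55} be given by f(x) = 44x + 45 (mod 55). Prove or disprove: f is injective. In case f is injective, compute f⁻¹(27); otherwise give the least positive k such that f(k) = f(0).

5

By definition, injectivity means: for all a, b in the domain, f(a) = f(b) implies a = b.
We have gcd(44, 55) = 11 > 1. Taking a = 0 and b = 5: f(0) = 45 and f(5) = 44·5 + 45 = 265 ≡ 45 (mod 55).
So f(0) = f(5) while 0 ≠ 5, therefore f is not injective.
Since f is not injective, we find the least positive k with f(k) = f(0): this means 44k ≡ 0 (mod 55), i.e. 55 ∣ 44k. Since gcd(44, 55) = 11, dividing through by 11 this holds exactly when 5 ∣ 4k, and as gcd(4, 5) = 1, exactly when 5 ∣ k.
The smallest positive such k is 5.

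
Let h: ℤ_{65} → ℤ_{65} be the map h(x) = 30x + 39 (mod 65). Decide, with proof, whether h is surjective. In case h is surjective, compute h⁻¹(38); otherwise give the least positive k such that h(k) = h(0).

Recall: h is surjective if every y in the codomain equals h(x) for some x in the domain.
Since gcd(30, 65) = 5, we have 30x ≡ 0 (mod 5) for all x, so h(x) ≡ 4 (mod 5).
But 0 ≢ 4 (mod 5), so 0 ∈ ℤ_{65} has no preimage. Therefore h is not surjective.
Since h is not surjective, we find the least positive k with h(k) = h(0): this means 30k ≡ 0 (mod 65), i.e. 65 ∣ 30k. Since gcd(30, 65) = 5, dividing through by 5 this holds exactly when 13 ∣ 6k, and as gcd(6, 13) = 1, exactly when 13 ∣ k.
The smallest positive such k is 13.

13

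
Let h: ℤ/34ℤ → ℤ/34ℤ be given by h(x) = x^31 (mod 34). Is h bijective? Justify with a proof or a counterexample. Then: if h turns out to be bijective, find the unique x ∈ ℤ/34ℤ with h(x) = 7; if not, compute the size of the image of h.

Computing x^31 mod 34 for each x (by repeated squaring, reducing mod 34 at every step), the values h(0), h(1), …, h(33) are: 0, 1, 26, 23, 30, 7, 20, 5, 32, 19, 12, 31, 10, 21, 28, 25, 16, 17, 18, 9, 6, 13, 24, 3, 22, 15, 2, 29, 14, 27, 4, 11, 8, 33.
Every element of ℤ/34ℤ appears exactly once in this list, so h is a bijection, and in particular bijective.
Since h is bijective, we read off the preimage of 7 from the same table: h(5) = 7, so h⁻¹(7) = 5.

5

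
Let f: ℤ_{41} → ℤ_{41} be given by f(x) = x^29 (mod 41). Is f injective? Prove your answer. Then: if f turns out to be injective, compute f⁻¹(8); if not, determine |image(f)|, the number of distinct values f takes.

Since 41 is prime, the nonzero elements of ℤ_{41} form a cyclic group of order 40.
As gcd(29, 40) = 1, raising to the 29th power is a bijection on this group: if a^29 ≡ b^29 then (ab^{−1})^29 = 1, and the only element of order dividing gcd(29, 40) = 1 is 1, so a = b.
With f(0) = 0 this makes f injective on all of ℤ_{41}, hence bijective (finite equal-size domain and codomain). In particular f is injective.
Since f is injective, we find the preimage of 8. The inverse of x ↦ x^29 on (ℤ_{41})^× is x ↦ x^29, because 29·29 = 841 = 21·40 + 1 ≡ 1 (mod 40) and x^{40} = 1 for x ≠ 0 (Fermat). So f⁻¹(8) = 8^29 mod 41.
Repeated squaring mod 41: 8^1 ≡ 8, 8^2 ≡ 8² = 64 ≡ 23, 8^4 ≡ 23² = 529 ≡ 37, 8^8 ≡ 37² = 1369 ≡ 16, 8^16 ≡ 16² = 256 ≡ 10. Since 29 = 16 + 8 + 4 + 1, 8^29 ≡ 10·16·37·8: 10·16 = 160 ≡ 37, then 37·37 = 1369 ≡ 16, then 16·8 = 128 ≡ 5. So 8^29 ≡ 5 (mod 41).
Hence f⁻¹(8) = 5.

5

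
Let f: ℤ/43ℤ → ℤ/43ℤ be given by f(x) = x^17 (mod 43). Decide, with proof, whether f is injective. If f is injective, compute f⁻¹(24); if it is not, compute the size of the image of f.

Since 43 is prime, the nonzero elements of ℤ/43ℤ form a cyclic group of order 42.
As gcd(17, 42) = 1, raising to the 17th power is a bijection on this group: if a^17 ≡ b^17 then (ab^{−1})^17 = 1, and the only element of order dividing gcd(17, 42) = 1 is 1, so a = b.
With f(0) = 0 this makes f injective on all of ℤ/43ℤ, hence bijective (finite equal-size domain and codomain). In particular f is injective.
Since f is injective, we find the preimage of 24. The inverse of x ↦ x^17 on (ℤ/43ℤ)^× is x ↦ x^5, because 17·5 = 85 = 2·42 + 1 ≡ 1 (mod 42) and x^{42} = 1 for x ≠ 0 (Fermat). So f⁻¹(24) = 24^5 mod 43.
Repeated squaring mod 43: 24^1 ≡ 24, 24^2 ≡ 24² = 576 ≡ 17, 24^4 ≡ 17² = 289 ≡ 31. Since 5 = 4 + 1, 24^5 ≡ 31·24: 31·24 = 744 ≡ 13. So 24^5 ≡ 13 (mod 43).
Hence f⁻¹(24) = 13.

13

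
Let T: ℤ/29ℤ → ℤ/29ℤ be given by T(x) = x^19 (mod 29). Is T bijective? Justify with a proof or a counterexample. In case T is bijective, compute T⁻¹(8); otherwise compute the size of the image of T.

Since 29 is prime, the nonzero elements of ℤ/29ℤ form a cyclic group of order 28.
As gcd(19, 28) = 1, raising to the 19th power is a bijection on this group: if s^19 ≡ t^19 then (st^{−1})^19 = 1, and the only element of order dividing gcd(19, 28) = 1 is 1, so s = t.
With T(0) = 0 this makes T injective on all of ℤ/29ℤ, hence bijective (finite equal-size domain and codomain). In particular T is bijective.
Since T is bijective, we find the preimage of 8. The inverse of x ↦ x^19 on (ℤ/29ℤ)^× is x ↦ x^3, because 19·3 = 57 = 2·28 + 1 ≡ 1 (mod 28) and x^{28} = 1 for x ≠ 0 (Fermat). So T⁻¹(8) = 8^3 mod 29.
Repeated squaring mod 29: 8^1 ≡ 8, 8^2 ≡ 8² = 64 ≡ 6. Since 3 = 2 + 1, 8^3 ≡ 6·8: 6·8 = 48 ≡ 19. So 8^3 ≡ 19 (mod 29).
Hence T⁻¹(8) = 19.

19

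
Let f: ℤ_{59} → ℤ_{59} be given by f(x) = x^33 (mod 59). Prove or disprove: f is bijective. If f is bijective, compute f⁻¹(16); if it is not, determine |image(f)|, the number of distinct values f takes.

Since 59 is prime, the nonzero elements of ℤ_{59} form a cyclic group of order 58.
As gcd(33, 58) = 1, raising to the 33rd power is a bijection on this group: if s^33 ≡ t^33 then (st^{−1})^33 = 1, and the only element of order dividing gcd(33, 58) = 1 is 1, so s = t.
With f(0) = 0 this makes f injective on all of ℤ_{59}, hence bijective (finite equal-size domain and codomain). In particular f is bijective.
Since f is bijective, we find the preimage of 16. The inverse of x ↦ x^33 on (ℤ_{59})^× is x ↦ x^51, because 33·51 = 1683 = 29·58 + 1 ≡ 1 (mod 58) and x^{58} = 1 for x ≠ 0 (Fermat). So f⁻¹(16) = 16^51 mod 59.
Repeated squaring mod 59: 16^1 ≡ 16, 16^2 ≡ 16² = 256 ≡ 20, 16^4 ≡ 20² = 400 ≡ 46, 16^8 ≡ 46² = 2116 ≡ 51, 16^16 ≡ 51² = 2601 ≡ 5, 16^32 ≡ 5² = 25. Since 51 = 32 + 16 + 2 + 1, 16^51 ≡ 25·5·20·16: 25·5 = 125 ≡ 7, then 7·20 = 140 ≡ 22, then 22·16 = 352 ≡ 57. So 16^51 ≡ 57 (mod 59).
Hence f⁻¹(16) = 57.

57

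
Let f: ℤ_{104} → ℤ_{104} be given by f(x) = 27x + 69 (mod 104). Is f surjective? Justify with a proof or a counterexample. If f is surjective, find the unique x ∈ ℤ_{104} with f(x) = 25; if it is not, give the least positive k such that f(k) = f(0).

60

Recall: f is surjective if every y in the codomain equals f(x) for some x in the domain.
Since gcd(27, 104) = 1, 27 is invertible modulo 104. Euclid's algorithm: 104 = 3·27 + 23, 27 = 1·23 + 4, 23 = 5·4 + 3, 4 = 1·3 + 1; back-substituting gives 1 = 27·27 − 7·104, so 27⁻¹ ≡ 27 (mod 104).
For any y ∈ ℤ_{104}, x = 27(y − 69) mod 104 satisfies f(x) = 27·27(y − 69) + 69 ≡ y (since 27·27 ≡ 1 mod 104). So every y has a preimage.
So f is surjective.
Since f is surjective, we find f⁻¹(25): we need 27x ≡ 25 − 69 ≡ 60 (mod 104). Using 27⁻¹ = 27: x ≡ 27·60 = 1620 = 15·104 + 60, so x = 60.
Check: f(60) = 27·60 + 69 = 1689 = 16·104 + 25 ≡ 25 (mod 104).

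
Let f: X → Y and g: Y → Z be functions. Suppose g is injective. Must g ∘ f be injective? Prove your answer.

No. Take X = {1, 2}, Y = Z = {1, 2, 3, 4}, f(1) = f(2) = 1, and g = identity (injective).
Then (g ∘ f)(1) = (g ∘ f)(2) = 1 with 1 ≠ 2, so g ∘ f is not injective.

not injective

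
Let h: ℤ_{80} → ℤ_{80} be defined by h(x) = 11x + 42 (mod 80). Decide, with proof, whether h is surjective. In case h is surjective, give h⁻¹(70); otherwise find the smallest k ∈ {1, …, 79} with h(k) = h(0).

68

Since gcd(11, 80) = 1, 11 is invertible modulo 80. Euclid's algorithm: 80 = 7·11 + 3, 11 = 3·3 + 2, 3 = 1·2 + 1; back-substituting gives 1 = 51·11 − 7·80, so 11⁻¹ ≡ 51 (mod 80).
For any y ∈ ℤ_{80}, x = 51(y − 42) mod 80 satisfies h(x) = 11·51(y − 42) + 42 ≡ y (since 11·51 ≡ 1 mod 80). So every y has a preimage.
Thus h is surjective.
Since h is surjective, we compute h⁻¹(70): solve 11x + 42 ≡ 70 (mod 80), i.e. 11x ≡ 28 (mod 80).
Multiplying by 11⁻¹ = 51 gives x ≡ 51·28 = 1428 = 17·80 + 68 ≡ 68 (mod 80).
Check: h(68) = 11·68 + 42 = 790 = 9·80 + 70 ≡ 70 (mod 80).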